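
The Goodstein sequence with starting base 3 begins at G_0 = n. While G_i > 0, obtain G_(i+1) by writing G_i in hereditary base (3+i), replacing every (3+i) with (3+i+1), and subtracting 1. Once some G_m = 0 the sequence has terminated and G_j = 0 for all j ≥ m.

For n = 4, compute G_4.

G_0=4  [base 3] 3 + 1  →[3↦4]→  4 + 1 = 5  −1 ⇒ G_1=4
G_1=4  [base 4] 4  →[4↦5]→  5 = 5  −1 ⇒ G_2=4
G_2=4  [base 5] 4  →[5↦6]→  4 = 4  −1 ⇒ G_3=3
G_3=3  [base 6] 3  →[6↦7]→  3 = 3  −1 ⇒ G_4=2
G_4=2  [base 7] 2  →[7↦8]→  2 = 2  −1 ⇒ G_5=1

2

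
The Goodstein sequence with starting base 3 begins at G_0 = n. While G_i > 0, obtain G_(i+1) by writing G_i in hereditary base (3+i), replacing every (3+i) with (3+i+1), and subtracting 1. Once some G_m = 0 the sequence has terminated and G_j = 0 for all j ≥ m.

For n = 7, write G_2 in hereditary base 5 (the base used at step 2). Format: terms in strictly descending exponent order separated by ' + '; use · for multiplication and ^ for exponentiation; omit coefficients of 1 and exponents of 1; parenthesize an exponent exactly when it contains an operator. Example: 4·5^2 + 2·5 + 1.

5 + 4

(0) 7|_3 = 2·3 + 1 ↦ 2·4 + 1|_4 = 9 ⇒ 8
(1) 8|_4 = 2·4 ↦ 2·5|_5 = 10 ⇒ 9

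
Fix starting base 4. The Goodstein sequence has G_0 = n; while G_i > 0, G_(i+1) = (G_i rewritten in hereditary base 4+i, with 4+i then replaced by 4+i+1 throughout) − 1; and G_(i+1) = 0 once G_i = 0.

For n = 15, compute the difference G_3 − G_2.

G_0=15  [base 4] 3·4 + 3  →[4↦5]→  3·5 + 3 = 18  −1 ⇒ G_1=17
G_1=17  [base 5] 3·5 + 2  →[5↦6]→  3·6 + 2 = 20  −1 ⇒ G_2=19
G_2=19  [base 6] 3·6 + 1  →[6↦7]→  3·7 + 1 = 22  −1 ⇒ G_3=21

2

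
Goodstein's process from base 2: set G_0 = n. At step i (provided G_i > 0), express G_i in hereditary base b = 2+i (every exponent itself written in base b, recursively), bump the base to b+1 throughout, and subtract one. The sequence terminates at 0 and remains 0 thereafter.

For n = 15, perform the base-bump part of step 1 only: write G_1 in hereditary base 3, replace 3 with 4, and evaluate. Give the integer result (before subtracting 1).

(0) 15|_2 = 2^(2 + 1) + 2^2 + 2 + 1 ↦ 3^(3 + 1) + 3^3 + 3 + 1|_3 = 112 ⇒ 111
(1) 111|_3 = 3^(3 + 1) + 3^3 + 3 ↦ 4^(4 + 1) + 4^4 + 4|_4 = 1284 ⇒ 1283

1284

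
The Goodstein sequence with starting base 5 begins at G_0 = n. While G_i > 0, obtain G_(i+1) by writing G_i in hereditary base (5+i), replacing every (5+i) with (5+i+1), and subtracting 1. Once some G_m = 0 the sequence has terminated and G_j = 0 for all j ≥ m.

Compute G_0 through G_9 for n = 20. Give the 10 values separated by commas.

20, 23, 25, 27, 29, 31, 33, 35, 36, 37

i=0: 20 = 4·5 (b=5); 5→6: 4·6 = 24; 24−1 = 23
i=1: 23 = 3·6 + 5 (b=6); 6→7: 3·7 + 5 = 26; 26−1 = 25
i=2: 25 = 3·7 + 4 (b=7); 7→8: 3·8 + 4 = 28; 28−1 = 27
i=3: 27 = 3·8 + 3 (b=8); 8→9: 3·9 + 3 = 30; 30−1 = 29
i=4: 29 = 3·9 + 2 (b=9); 9→10: 3·10 + 2 = 32; 32−1 = 31
i=5: 31 = 3·10 + 1 (b=10); 10→11: 3·11 + 1 = 34; 34−1 = 33
i=6: 33 = 3·11 (b=11); 11→12: 3·12 = 36; 36−1 = 35
i=7: 35 = 2·12 + 11 (b=12); 12→13: 2·13 + 11 = 37; 37−1 = 36
i=8: 36 = 2·13 + 10 (b=13); 13→14: 2·14 + 10 = 38; 38−1 = 37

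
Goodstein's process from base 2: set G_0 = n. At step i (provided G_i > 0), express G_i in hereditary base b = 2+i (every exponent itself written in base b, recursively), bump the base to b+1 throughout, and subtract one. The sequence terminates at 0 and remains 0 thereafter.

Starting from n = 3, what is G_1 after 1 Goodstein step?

3

i=0: 3 = 2 + 1 (b=2); 2→3: 3 + 1 = 4; 4−1 = 3
i=1: 3 = 3 (b=3); 3→4: 4 = 4; 4−1 = 3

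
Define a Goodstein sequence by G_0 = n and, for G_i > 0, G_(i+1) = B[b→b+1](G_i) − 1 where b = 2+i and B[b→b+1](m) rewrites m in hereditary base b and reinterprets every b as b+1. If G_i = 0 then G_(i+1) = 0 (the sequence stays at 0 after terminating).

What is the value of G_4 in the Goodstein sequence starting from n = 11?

279937

base 2: 11 = 2^(2 + 1) + 2 + 1; at 3: 3^(3 + 1) + 3 + 1 = 85; next = 84
base 3: 84 = 3^(3 + 1) + 3; at 4: 4^(4 + 1) + 4 = 1028; next = 1027
base 4: 1027 = 4^(4 + 1) + 3; at 5: 5^(5 + 1) + 3 = 15628; next = 15627
base 5: 15627 = 5^(5 + 1) + 2; at 6: 6^(6 + 1) + 2 = 279938; next = 279937
base 6: 279937 = 6^(6 + 1) + 1; at 7: 7^(7 + 1) + 1 = 5764802; next = 5764801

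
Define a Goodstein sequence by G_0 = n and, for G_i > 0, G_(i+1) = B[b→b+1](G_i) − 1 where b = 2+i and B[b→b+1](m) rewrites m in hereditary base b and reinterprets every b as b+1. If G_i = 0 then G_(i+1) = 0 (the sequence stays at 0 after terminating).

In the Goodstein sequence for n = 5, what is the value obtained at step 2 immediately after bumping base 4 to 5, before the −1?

468

[0] 5 ≡ 2^2 + 1 (base 2). Lift 3: 28. −1: 27.
[1] 27 ≡ 3^3 (base 3). Lift 4: 256. −1: 255.
[2] 255 ≡ 3·4^3 + 3·4^2 + 3·4 + 3 (base 4). Lift 5: 468. −1: 467.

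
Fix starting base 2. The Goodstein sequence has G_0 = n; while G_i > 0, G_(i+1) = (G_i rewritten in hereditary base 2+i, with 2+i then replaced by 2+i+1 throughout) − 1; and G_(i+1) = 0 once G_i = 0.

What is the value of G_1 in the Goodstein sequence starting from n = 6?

29

i=0: 6 = 2^2 + 2 (b=2); 2→3: 3^3 + 3 = 30; 30−1 = 29
i=1: 29 = 3^3 + 2 (b=3); 3→4: 4^4 + 2 = 258; 258−1 = 257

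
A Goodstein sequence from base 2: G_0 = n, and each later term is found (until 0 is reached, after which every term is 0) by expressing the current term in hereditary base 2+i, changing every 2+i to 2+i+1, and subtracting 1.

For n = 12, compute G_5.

G_0=12  [base 2] 2^(2 + 1) + 2^2  →[2↦3]→  3^(3 + 1) + 3^3 = 108  −1 ⇒ G_1=107
G_1=107  [base 3] 3^(3 + 1) + 2·3^2 + 2·3 + 2  →[3↦4]→  4^(4 + 1) + 2·4^2 + 2·4 + 2 = 1066  −1 ⇒ G_2=1065
G_2=1065  [base 4] 4^(4 + 1) + 2·4^2 + 2·4 + 1  →[4↦5]→  5^(5 + 1) + 2·5^2 + 2·5 + 1 = 15686  −1 ⇒ G_3=15685
G_3=15685  [base 5] 5^(5 + 1) + 2·5^2 + 2·5  →[5↦6]→  6^(6 + 1) + 2·6^2 + 2·6 = 280020  −1 ⇒ G_4=280019
G_4=280019  [base 6] 6^(6 + 1) + 2·6^2 + 6 + 5  →[6↦7]→  7^(7 + 1) + 2·7^2 + 7 + 5 = 5764911  −1 ⇒ G_5=5764910
G_5=5764910  [base 7] 7^(7 + 1) + 2·7^2 + 7 + 4  →[7↦8]→  8^(8 + 1) + 2·8^2 + 8 + 4 = 134217868  −1 ⇒ G_6=134217867

5764910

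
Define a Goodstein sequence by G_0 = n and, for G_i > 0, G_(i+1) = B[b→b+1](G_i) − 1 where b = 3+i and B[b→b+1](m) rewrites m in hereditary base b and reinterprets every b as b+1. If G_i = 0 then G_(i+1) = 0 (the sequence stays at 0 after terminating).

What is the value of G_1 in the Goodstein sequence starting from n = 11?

base 3: 11 = 3^2 + 2; at 4: 4^2 + 2 = 18; next = 17
base 4: 17 = 4^2 + 1; at 5: 5^2 + 1 = 26; next = 25

17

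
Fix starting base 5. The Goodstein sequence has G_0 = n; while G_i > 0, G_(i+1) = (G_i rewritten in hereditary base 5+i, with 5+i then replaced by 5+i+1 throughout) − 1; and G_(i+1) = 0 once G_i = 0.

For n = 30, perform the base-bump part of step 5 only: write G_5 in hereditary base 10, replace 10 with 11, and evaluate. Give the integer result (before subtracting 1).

122

30 —HB5→ 5^2 + 5 —bump→ 6^2 + 6 = 42 —(−1)→ 41
41 —HB6→ 6^2 + 5 —bump→ 7^2 + 5 = 54 —(−1)→ 53
53 —HB7→ 7^2 + 4 —bump→ 8^2 + 4 = 68 —(−1)→ 67
67 —HB8→ 8^2 + 3 —bump→ 9^2 + 3 = 84 —(−1)→ 83
83 —HB9→ 9^2 + 2 —bump→ 10^2 + 2 = 102 —(−1)→ 101
101 —HB10→ 10^2 + 1 —bump→ 11^2 + 1 = 122 —(−1)→ 121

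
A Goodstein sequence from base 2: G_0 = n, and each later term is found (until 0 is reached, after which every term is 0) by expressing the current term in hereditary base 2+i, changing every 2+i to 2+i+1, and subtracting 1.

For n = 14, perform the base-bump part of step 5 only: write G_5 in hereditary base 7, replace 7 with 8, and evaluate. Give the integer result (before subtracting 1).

(0) 14|_2 = 2^(2 + 1) + 2^2 + 2 ↦ 3^(3 + 1) + 3^3 + 3|_3 = 111 ⇒ 110
(1) 110|_3 = 3^(3 + 1) + 3^3 + 2 ↦ 4^(4 + 1) + 4^4 + 2|_4 = 1282 ⇒ 1281
(2) 1281|_4 = 4^(4 + 1) + 4^4 + 1 ↦ 5^(5 + 1) + 5^5 + 1|_5 = 18751 ⇒ 18750
(3) 18750|_5 = 5^(5 + 1) + 5^5 ↦ 6^(6 + 1) + 6^6|_6 = 326592 ⇒ 326591
(4) 326591|_6 = 6^(6 + 1) + 5·6^5 + 5·6^4 + 5·6^3 + 5·6^2 + 5·6 + 5 ↦ 7^(7 + 1) + 5·7^5 + 5·7^4 + 5·7^3 + 5·7^2 + 5·7 + 5|_7 = 5862841 ⇒ 5862840
(5) 5862840|_7 = 7^(7 + 1) + 5·7^5 + 5·7^4 + 5·7^3 + 5·7^2 + 5·7 + 4 ↦ 8^(8 + 1) + 5·8^5 + 5·8^4 + 5·8^3 + 5·8^2 + 5·8 + 4|_8 = 134404972 ⇒ 134404971

134404972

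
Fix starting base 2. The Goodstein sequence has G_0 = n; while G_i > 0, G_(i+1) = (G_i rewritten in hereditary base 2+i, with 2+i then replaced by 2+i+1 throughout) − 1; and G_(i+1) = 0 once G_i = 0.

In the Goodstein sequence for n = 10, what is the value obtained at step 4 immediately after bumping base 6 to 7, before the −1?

4215755

base 2: 10 = 2^(2 + 1) + 2; at 3: 3^(3 + 1) + 3 = 84; next = 83
base 3: 83 = 3^(3 + 1) + 2; at 4: 4^(4 + 1) + 2 = 1026; next = 1025
base 4: 1025 = 4^(4 + 1) + 1; at 5: 5^(5 + 1) + 1 = 15626; next = 15625
base 5: 15625 = 5^(5 + 1); at 6: 6^(6 + 1) = 279936; next = 279935
base 6: 279935 = 5·6^6 + 5·6^5 + 5·6^4 + 5·6^3 + 5·6^2 + 5·6 + 5; at 7: 5·7^7 + 5·7^5 + 5·7^4 + 5·7^3 + 5·7^2 + 5·7 + 5 = 4215755; next = 4215754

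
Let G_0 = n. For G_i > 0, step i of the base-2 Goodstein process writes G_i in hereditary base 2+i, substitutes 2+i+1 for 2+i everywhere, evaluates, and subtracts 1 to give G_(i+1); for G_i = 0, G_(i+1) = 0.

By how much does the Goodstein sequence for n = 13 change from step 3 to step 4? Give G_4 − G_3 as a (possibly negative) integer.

264619

G_0=13  [base 2] 2^(2 + 1) + 2^2 + 1  →[2↦3]→  3^(3 + 1) + 3^3 + 1 = 109  −1 ⇒ G_1=108
G_1=108  [base 3] 3^(3 + 1) + 3^3  →[3↦4]→  4^(4 + 1) + 4^4 = 1280  −1 ⇒ G_2=1279
G_2=1279  [base 4] 4^(4 + 1) + 3·4^3 + 3·4^2 + 3·4 + 3  →[4↦5]→  5^(5 + 1) + 3·5^3 + 3·5^2 + 3·5 + 3 = 16093  −1 ⇒ G_3=16092
G_3=16092  [base 5] 5^(5 + 1) + 3·5^3 + 3·5^2 + 3·5 + 2  →[5↦6]→  6^(6 + 1) + 3·6^3 + 3·6^2 + 3·6 + 2 = 280712  −1 ⇒ G_4=280711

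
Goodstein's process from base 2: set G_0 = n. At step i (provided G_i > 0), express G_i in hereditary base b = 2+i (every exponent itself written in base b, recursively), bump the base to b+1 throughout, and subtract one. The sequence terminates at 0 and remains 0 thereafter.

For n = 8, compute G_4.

G_0=8  [base 2] 2^(2 + 1)  →[2↦3]→  3^(3 + 1) = 81  −1 ⇒ G_1=80
G_1=80  [base 3] 2·3^3 + 2·3^2 + 2·3 + 2  →[3↦4]→  2·4^4 + 2·4^2 + 2·4 + 2 = 554  −1 ⇒ G_2=553
G_2=553  [base 4] 2·4^4 + 2·4^2 + 2·4 + 1  →[4↦5]→  2·5^5 + 2·5^2 + 2·5 + 1 = 6311  −1 ⇒ G_3=6310
G_3=6310  [base 5] 2·5^5 + 2·5^2 + 2·5  →[5↦6]→  2·6^6 + 2·6^2 + 2·6 = 93396  −1 ⇒ G_4=93395
G_4=93395  [base 6] 2·6^6 + 2·6^2 + 6 + 5  →[6↦7]→  2·7^7 + 2·7^2 + 7 + 5 = 1647196  −1 ⇒ G_5=1647195

93395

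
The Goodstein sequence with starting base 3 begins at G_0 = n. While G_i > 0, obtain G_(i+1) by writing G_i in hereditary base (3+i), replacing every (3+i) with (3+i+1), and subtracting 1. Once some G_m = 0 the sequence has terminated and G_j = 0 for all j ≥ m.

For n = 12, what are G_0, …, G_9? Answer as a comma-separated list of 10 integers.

12, 19, 27, 37, 49, 63, 69, 75, 81, 87

(0) 12|_3 = 3^2 + 3 ↦ 4^2 + 4|_4 = 20 ⇒ 19
(1) 19|_4 = 4^2 + 3 ↦ 5^2 + 3|_5 = 28 ⇒ 27
(2) 27|_5 = 5^2 + 2 ↦ 6^2 + 2|_6 = 38 ⇒ 37
(3) 37|_6 = 6^2 + 1 ↦ 7^2 + 1|_7 = 50 ⇒ 49
(4) 49|_7 = 7^2 ↦ 8^2|_8 = 64 ⇒ 63
(5) 63|_8 = 7·8 + 7 ↦ 7·9 + 7|_9 = 70 ⇒ 69
(6) 69|_9 = 7·9 + 6 ↦ 7·10 + 6|_10 = 76 ⇒ 75
(7) 75|_10 = 7·10 + 5 ↦ 7·11 + 5|_11 = 82 ⇒ 81
(8) 81|_11 = 7·11 + 4 ↦ 7·12 + 4|_12 = 88 ⇒ 87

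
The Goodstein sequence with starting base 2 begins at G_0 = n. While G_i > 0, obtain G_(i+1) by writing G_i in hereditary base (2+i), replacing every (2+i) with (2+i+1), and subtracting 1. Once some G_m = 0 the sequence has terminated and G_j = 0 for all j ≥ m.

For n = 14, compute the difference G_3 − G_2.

17469

step 0: 14 = 2^(2 + 1) + 2^2 + 2; sub 3 for 2: 3^(3 + 1) + 3^3 + 3; = 111; G_1 = 111−1 = 110
step 1: 110 = 3^(3 + 1) + 3^3 + 2; sub 4 for 3: 4^(4 + 1) + 4^4 + 2; = 1282; G_2 = 1282−1 = 1281
step 2: 1281 = 4^(4 + 1) + 4^4 + 1; sub 5 for 4: 5^(5 + 1) + 5^5 + 1; = 18751; G_3 = 18751−1 = 18750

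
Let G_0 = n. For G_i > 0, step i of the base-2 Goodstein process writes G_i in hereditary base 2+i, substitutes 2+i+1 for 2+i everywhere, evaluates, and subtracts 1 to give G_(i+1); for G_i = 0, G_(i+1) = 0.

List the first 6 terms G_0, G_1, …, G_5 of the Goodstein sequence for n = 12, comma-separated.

i=0: 12 = 2^(2 + 1) + 2^2 (b=2); 2→3: 3^(3 + 1) + 3^3 = 108; 108−1 = 107
i=1: 107 = 3^(3 + 1) + 2·3^2 + 2·3 + 2 (b=3); 3→4: 4^(4 + 1) + 2·4^2 + 2·4 + 2 = 1066; 1066−1 = 1065
i=2: 1065 = 4^(4 + 1) + 2·4^2 + 2·4 + 1 (b=4); 4→5: 5^(5 + 1) + 2·5^2 + 2·5 + 1 = 15686; 15686−1 = 15685
i=3: 15685 = 5^(5 + 1) + 2·5^2 + 2·5 (b=5); 5→6: 6^(6 + 1) + 2·6^2 + 2·6 = 280020; 280020−1 = 280019
i=4: 280019 = 6^(6 + 1) + 2·6^2 + 6 + 5 (b=6); 6→7: 7^(7 + 1) + 2·7^2 + 7 + 5 = 5764911; 5764911−1 = 5764910

12, 107, 1065, 15685, 280019, 5764910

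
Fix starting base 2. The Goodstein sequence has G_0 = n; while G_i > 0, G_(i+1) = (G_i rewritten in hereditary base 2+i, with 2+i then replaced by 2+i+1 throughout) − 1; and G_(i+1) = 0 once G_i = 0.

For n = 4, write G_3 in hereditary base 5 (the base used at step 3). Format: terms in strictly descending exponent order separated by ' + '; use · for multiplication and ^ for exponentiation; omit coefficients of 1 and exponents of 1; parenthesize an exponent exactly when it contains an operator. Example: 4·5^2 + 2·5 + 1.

4 —HB2→ 2^2 —bump→ 3^3 = 27 —(−1)→ 26
26 —HB3→ 2·3^2 + 2·3 + 2 —bump→ 2·4^2 + 2·4 + 2 = 42 —(−1)→ 41
41 —HB4→ 2·4^2 + 2·4 + 1 —bump→ 2·5^2 + 2·5 + 1 = 61 —(−1)→ 60
60 —HB5→ 2·5^2 + 2·5 —bump→ 2·6^2 + 2·6 = 84 —(−1)→ 83

2·5^2 + 2·5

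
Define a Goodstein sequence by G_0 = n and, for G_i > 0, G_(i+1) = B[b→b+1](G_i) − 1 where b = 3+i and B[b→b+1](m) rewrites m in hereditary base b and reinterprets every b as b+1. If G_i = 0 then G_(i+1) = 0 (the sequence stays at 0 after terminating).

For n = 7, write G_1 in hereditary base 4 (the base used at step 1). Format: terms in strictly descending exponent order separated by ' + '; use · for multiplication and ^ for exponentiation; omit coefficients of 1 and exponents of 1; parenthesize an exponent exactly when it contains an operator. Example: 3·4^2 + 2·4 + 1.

2·4

base 3: 7 = 2·3 + 1; at 4: 2·4 + 1 = 9; next = 8
base 4: 8 = 2·4; at 5: 2·5 = 10; next = 9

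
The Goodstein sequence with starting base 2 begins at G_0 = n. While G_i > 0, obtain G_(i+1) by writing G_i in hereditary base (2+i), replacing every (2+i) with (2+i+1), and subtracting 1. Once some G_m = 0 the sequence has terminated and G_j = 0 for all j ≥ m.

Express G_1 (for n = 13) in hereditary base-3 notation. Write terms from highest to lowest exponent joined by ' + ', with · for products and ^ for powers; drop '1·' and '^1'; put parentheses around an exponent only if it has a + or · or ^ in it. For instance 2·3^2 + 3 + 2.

(0) 13|_2 = 2^(2 + 1) + 2^2 + 1 ↦ 3^(3 + 1) + 3^3 + 1|_3 = 109 ⇒ 108
(1) 108|_3 = 3^(3 + 1) + 3^3 ↦ 4^(4 + 1) + 4^4|_4 = 1280 ⇒ 1279

3^(3 + 1) + 3^3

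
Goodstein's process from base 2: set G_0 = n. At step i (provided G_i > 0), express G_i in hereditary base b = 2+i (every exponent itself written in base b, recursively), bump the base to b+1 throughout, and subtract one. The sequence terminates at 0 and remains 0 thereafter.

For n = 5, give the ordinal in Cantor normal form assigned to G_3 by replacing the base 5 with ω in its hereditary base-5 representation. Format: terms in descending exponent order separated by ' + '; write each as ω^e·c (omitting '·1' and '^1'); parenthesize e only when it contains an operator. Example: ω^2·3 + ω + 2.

base 2: 5 = 2^2 + 1; at 3: 3^3 + 1 = 28; next = 27
base 3: 27 = 3^3; at 4: 4^4 = 256; next = 255
base 4: 255 = 3·4^3 + 3·4^2 + 3·4 + 3; at 5: 3·5^3 + 3·5^2 + 3·5 + 3 = 468; next = 467
base 5: 467 = 3·5^3 + 3·5^2 + 3·5 + 2; at 6: 3·6^3 + 3·6^2 + 3·6 + 2 = 776; next = 775

ω^3·3 + ω^2·3 + ω·3 + 2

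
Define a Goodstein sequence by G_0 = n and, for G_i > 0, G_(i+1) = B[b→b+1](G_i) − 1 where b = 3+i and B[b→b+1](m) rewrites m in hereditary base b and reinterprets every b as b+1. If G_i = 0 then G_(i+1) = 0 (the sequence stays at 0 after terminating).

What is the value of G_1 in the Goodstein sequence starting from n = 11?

G_0 = 11. HB_3(11) = 3^2 + 2. Bump = 18. G_1 = 17.
G_1 = 17. HB_4(17) = 4^2 + 1. Bump = 26. G_2 = 25.

17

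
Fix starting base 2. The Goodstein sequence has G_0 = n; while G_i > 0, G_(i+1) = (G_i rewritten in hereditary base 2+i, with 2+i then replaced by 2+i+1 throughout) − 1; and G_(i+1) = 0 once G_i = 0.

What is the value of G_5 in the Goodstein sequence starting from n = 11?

5764801

G_0 = 11. HB_2(11) = 2^(2 + 1) + 2 + 1. Bump = 85. G_1 = 84.
G_1 = 84. HB_3(84) = 3^(3 + 1) + 3. Bump = 1028. G_2 = 1027.
G_2 = 1027. HB_4(1027) = 4^(4 + 1) + 3. Bump = 15628. G_3 = 15627.
G_3 = 15627. HB_5(15627) = 5^(5 + 1) + 2. Bump = 279938. G_4 = 279937.
G_4 = 279937. HB_6(279937) = 6^(6 + 1) + 1. Bump = 5764802. G_5 = 5764801.
G_5 = 5764801. HB_7(5764801) = 7^(7 + 1). Bump = 134217728. G_6 = 134217727.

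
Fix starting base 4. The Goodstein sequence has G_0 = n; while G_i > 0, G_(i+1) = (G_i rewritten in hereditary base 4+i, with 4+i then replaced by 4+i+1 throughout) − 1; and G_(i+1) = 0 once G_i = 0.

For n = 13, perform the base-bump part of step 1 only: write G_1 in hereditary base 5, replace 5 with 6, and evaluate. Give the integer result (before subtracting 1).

18

(0) 13|_4 = 3·4 + 1 ↦ 3·5 + 1|_5 = 16 ⇒ 15
(1) 15|_5 = 3·5 ↦ 3·6|_6 = 18 ⇒ 17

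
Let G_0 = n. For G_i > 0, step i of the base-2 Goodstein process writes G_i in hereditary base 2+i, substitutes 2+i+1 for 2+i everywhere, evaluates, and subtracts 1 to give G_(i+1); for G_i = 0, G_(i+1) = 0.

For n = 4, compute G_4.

step 0: 4 = 2^2; sub 3 for 2: 3^3; = 27; G_1 = 27−1 = 26
step 1: 26 = 2·3^2 + 2·3 + 2; sub 4 for 3: 2·4^2 + 2·4 + 2; = 42; G_2 = 42−1 = 41
step 2: 41 = 2·4^2 + 2·4 + 1; sub 5 for 4: 2·5^2 + 2·5 + 1; = 61; G_3 = 61−1 = 60
step 3: 60 = 2·5^2 + 2·5; sub 6 for 5: 2·6^2 + 2·6; = 84; G_4 = 84−1 = 83

83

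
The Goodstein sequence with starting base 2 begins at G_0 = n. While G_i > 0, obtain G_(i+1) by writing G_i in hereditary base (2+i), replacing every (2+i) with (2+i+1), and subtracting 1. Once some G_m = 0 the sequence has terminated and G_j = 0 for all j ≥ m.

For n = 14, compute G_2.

14 —HB2→ 2^(2 + 1) + 2^2 + 2 —bump→ 3^(3 + 1) + 3^3 + 3 = 111 —(−1)→ 110
110 —HB3→ 3^(3 + 1) + 3^3 + 2 —bump→ 4^(4 + 1) + 4^4 + 2 = 1282 —(−1)→ 1281
1281 —HB4→ 4^(4 + 1) + 4^4 + 1 —bump→ 5^(5 + 1) + 5^5 + 1 = 18751 —(−1)→ 18750

1281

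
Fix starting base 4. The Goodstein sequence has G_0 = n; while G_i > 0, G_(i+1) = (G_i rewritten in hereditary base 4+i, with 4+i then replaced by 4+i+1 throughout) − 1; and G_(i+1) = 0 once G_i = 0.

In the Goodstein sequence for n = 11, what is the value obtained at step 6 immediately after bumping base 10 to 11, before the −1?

i=0: 11 = 2·4 + 3 (b=4); 4→5: 2·5 + 3 = 13; 13−1 = 12
i=1: 12 = 2·5 + 2 (b=5); 5→6: 2·6 + 2 = 14; 14−1 = 13
i=2: 13 = 2·6 + 1 (b=6); 6→7: 2·7 + 1 = 15; 15−1 = 14
i=3: 14 = 2·7 (b=7); 7→8: 2·8 = 16; 16−1 = 15
i=4: 15 = 8 + 7 (b=8); 8→9: 9 + 7 = 16; 16−1 = 15
i=5: 15 = 9 + 6 (b=9); 9→10: 10 + 6 = 16; 16−1 = 15

16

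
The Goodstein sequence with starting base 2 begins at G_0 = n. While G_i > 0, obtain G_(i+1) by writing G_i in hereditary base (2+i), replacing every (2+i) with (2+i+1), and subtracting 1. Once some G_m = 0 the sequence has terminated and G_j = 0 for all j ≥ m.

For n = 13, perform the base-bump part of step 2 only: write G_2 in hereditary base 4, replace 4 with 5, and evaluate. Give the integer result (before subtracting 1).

16093

(0) 13|_2 = 2^(2 + 1) + 2^2 + 1 ↦ 3^(3 + 1) + 3^3 + 1|_3 = 109 ⇒ 108
(1) 108|_3 = 3^(3 + 1) + 3^3 ↦ 4^(4 + 1) + 4^4|_4 = 1280 ⇒ 1279
(2) 1279|_4 = 4^(4 + 1) + 3·4^3 + 3·4^2 + 3·4 + 3 ↦ 5^(5 + 1) + 3·5^3 + 3·5^2 + 3·5 + 3|_5 = 16093 ⇒ 16092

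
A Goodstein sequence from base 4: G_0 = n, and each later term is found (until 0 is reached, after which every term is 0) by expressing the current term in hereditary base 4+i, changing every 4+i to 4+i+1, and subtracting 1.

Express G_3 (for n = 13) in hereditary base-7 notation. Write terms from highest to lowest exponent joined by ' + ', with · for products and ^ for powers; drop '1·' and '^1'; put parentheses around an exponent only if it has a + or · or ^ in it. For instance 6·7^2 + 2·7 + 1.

2·7 + 4

13 —HB4→ 3·4 + 1 —bump→ 3·5 + 1 = 16 —(−1)→ 15
15 —HB5→ 3·5 —bump→ 3·6 = 18 —(−1)→ 17
17 —HB6→ 2·6 + 5 —bump→ 2·7 + 5 = 19 —(−1)→ 18
18 —HB7→ 2·7 + 4 —bump→ 2·8 + 4 = 20 —(−1)→ 19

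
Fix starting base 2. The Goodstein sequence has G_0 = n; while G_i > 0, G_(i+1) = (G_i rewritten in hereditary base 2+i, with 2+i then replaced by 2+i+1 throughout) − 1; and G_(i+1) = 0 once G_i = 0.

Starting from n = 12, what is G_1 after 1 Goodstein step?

[0] 12 ≡ 2^(2 + 1) + 2^2 (base 2). Lift 3: 108. −1: 107.
[1] 107 ≡ 3^(3 + 1) + 2·3^2 + 2·3 + 2 (base 3). Lift 4: 1066. −1: 1065.

107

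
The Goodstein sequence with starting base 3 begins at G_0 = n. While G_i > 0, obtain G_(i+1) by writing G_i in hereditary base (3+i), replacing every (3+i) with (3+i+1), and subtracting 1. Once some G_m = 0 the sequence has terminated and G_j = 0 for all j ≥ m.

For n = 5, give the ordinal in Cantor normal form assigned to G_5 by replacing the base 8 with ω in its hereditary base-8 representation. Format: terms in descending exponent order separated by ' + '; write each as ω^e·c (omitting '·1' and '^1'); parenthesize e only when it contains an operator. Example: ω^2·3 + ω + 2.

3

[0] 5 ≡ 3 + 2 (base 3). Lift 4: 6. −1: 5.
[1] 5 ≡ 4 + 1 (base 4). Lift 5: 6. −1: 5.
[2] 5 ≡ 5 (base 5). Lift 6: 6. −1: 5.
[3] 5 ≡ 5 (base 6). Lift 7: 5. −1: 4.
[4] 4 ≡ 4 (base 7). Lift 8: 4. −1: 3.
[5] 3 ≡ 3 (base 8). Lift 9: 3. −1: 2.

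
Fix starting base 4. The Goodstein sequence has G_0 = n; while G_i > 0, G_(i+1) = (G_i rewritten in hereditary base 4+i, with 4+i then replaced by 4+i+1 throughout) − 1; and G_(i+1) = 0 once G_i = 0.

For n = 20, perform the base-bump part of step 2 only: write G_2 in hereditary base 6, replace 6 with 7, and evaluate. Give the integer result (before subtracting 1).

52

20 —HB4→ 4^2 + 4 —bump→ 5^2 + 5 = 30 —(−1)→ 29
29 —HB5→ 5^2 + 4 —bump→ 6^2 + 4 = 40 —(−1)→ 39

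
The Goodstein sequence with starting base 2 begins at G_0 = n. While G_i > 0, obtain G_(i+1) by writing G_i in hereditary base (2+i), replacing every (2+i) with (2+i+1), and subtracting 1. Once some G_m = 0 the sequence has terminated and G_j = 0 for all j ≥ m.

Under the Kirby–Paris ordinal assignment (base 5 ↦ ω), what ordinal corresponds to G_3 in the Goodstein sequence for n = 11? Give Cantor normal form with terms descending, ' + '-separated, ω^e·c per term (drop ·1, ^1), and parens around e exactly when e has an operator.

ω^(ω + 1) + 2

[0] 11 ≡ 2^(2 + 1) + 2 + 1 (base 2). Lift 3: 85. −1: 84.
[1] 84 ≡ 3^(3 + 1) + 3 (base 3). Lift 4: 1028. −1: 1027.
[2] 1027 ≡ 4^(4 + 1) + 3 (base 4). Lift 5: 15628. −1: 15627.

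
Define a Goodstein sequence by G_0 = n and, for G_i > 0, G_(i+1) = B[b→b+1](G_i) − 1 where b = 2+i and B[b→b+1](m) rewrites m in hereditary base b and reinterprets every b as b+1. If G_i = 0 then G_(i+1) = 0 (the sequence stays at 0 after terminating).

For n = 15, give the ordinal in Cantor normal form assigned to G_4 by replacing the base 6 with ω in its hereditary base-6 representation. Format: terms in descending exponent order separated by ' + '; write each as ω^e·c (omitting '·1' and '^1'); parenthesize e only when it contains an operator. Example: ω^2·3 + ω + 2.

step 0: 15 = 2^(2 + 1) + 2^2 + 2 + 1; sub 3 for 2: 3^(3 + 1) + 3^3 + 3 + 1; = 112; G_1 = 112−1 = 111
step 1: 111 = 3^(3 + 1) + 3^3 + 3; sub 4 for 3: 4^(4 + 1) + 4^4 + 4; = 1284; G_2 = 1284−1 = 1283
step 2: 1283 = 4^(4 + 1) + 4^4 + 3; sub 5 for 4: 5^(5 + 1) + 5^5 + 3; = 18753; G_3 = 18753−1 = 18752
step 3: 18752 = 5^(5 + 1) + 5^5 + 2; sub 6 for 5: 6^(6 + 1) + 6^6 + 2; = 326594; G_4 = 326594−1 = 326593
step 4: 326593 = 6^(6 + 1) + 6^6 + 1; sub 7 for 6: 7^(7 + 1) + 7^7 + 1; = 6588345; G_5 = 6588345−1 = 6588344

ω^(ω + 1) + ω^ω + 1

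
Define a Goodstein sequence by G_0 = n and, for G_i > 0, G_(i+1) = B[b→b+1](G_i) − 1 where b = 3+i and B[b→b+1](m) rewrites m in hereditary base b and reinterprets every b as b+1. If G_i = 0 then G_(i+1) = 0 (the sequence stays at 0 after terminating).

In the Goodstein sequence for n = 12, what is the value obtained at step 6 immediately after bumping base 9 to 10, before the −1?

76

G_0=12  [base 3] 3^2 + 3  →[3↦4]→  4^2 + 4 = 20  −1 ⇒ G_1=19
G_1=19  [base 4] 4^2 + 3  →[4↦5]→  5^2 + 3 = 28  −1 ⇒ G_2=27
G_2=27  [base 5] 5^2 + 2  →[5↦6]→  6^2 + 2 = 38  −1 ⇒ G_3=37
G_3=37  [base 6] 6^2 + 1  →[6↦7]→  7^2 + 1 = 50  −1 ⇒ G_4=49
G_4=49  [base 7] 7^2  →[7↦8]→  8^2 = 64  −1 ⇒ G_5=63
G_5=63  [base 8] 7·8 + 7  →[8↦9]→  7·9 + 7 = 70  −1 ⇒ G_6=69
G_6=69  [base 9] 7·9 + 6  →[9↦10]→  7·10 + 6 = 76  −1 ⇒ G_7=75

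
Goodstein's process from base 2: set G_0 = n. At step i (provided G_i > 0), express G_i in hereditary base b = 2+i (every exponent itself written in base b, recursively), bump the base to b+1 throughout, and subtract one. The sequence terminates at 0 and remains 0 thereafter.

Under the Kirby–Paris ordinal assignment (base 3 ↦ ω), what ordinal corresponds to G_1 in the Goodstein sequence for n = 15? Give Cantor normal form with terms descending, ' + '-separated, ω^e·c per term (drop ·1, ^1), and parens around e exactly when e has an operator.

G_0=15  [base 2] 2^(2 + 1) + 2^2 + 2 + 1  →[2↦3]→  3^(3 + 1) + 3^3 + 3 + 1 = 112  −1 ⇒ G_1=111
G_1=111  [base 3] 3^(3 + 1) + 3^3 + 3  →[3↦4]→  4^(4 + 1) + 4^4 + 4 = 1284  −1 ⇒ G_2=1283

ω^(ω + 1) + ω^ω + ω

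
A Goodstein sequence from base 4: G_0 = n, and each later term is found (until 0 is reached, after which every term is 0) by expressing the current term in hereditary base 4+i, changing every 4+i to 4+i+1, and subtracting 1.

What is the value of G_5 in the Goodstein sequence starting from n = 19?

(0) 19|_4 = 4^2 + 3 ↦ 5^2 + 3|_5 = 28 ⇒ 27
(1) 27|_5 = 5^2 + 2 ↦ 6^2 + 2|_6 = 38 ⇒ 37
(2) 37|_6 = 6^2 + 1 ↦ 7^2 + 1|_7 = 50 ⇒ 49
(3) 49|_7 = 7^2 ↦ 8^2|_8 = 64 ⇒ 63
(4) 63|_8 = 7·8 + 7 ↦ 7·9 + 7|_9 = 70 ⇒ 69
(5) 69|_9 = 7·9 + 6 ↦ 7·10 + 6|_10 = 76 ⇒ 75

69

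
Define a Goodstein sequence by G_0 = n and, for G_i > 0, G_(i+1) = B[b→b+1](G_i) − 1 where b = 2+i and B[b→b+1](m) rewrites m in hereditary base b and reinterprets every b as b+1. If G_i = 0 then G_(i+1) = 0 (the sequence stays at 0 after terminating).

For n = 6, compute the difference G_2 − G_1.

6 —HB2→ 2^2 + 2 —bump→ 3^3 + 3 = 30 —(−1)→ 29
29 —HB3→ 3^3 + 2 —bump→ 4^4 + 2 = 258 —(−1)→ 257

228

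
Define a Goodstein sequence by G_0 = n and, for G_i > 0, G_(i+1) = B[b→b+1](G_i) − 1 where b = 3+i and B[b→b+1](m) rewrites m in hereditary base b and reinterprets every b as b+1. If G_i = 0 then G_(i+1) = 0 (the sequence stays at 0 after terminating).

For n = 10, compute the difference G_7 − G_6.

10 —HB3→ 3^2 + 1 —bump→ 4^2 + 1 = 17 —(−1)→ 16
16 —HB4→ 4^2 —bump→ 5^2 = 25 —(−1)→ 24
24 —HB5→ 4·5 + 4 —bump→ 4·6 + 4 = 28 —(−1)→ 27
27 —HB6→ 4·6 + 3 —bump→ 4·7 + 3 = 31 —(−1)→ 30
30 —HB7→ 4·7 + 2 —bump→ 4·8 + 2 = 34 —(−1)→ 33
33 —HB8→ 4·8 + 1 —bump→ 4·9 + 1 = 37 —(−1)→ 36
36 —HB9→ 4·9 —bump→ 4·10 = 40 —(−1)→ 39

3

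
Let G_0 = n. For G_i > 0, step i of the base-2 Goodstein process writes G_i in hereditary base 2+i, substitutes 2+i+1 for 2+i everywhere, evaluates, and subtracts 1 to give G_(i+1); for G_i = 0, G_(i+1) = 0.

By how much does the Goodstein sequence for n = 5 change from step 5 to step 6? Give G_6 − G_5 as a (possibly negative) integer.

step 0: 5 = 2^2 + 1; sub 3 for 2: 3^3 + 1; = 28; G_1 = 28−1 = 27
step 1: 27 = 3^3; sub 4 for 3: 4^4; = 256; G_2 = 256−1 = 255
step 2: 255 = 3·4^3 + 3·4^2 + 3·4 + 3; sub 5 for 4: 3·5^3 + 3·5^2 + 3·5 + 3; = 468; G_3 = 468−1 = 467
step 3: 467 = 3·5^3 + 3·5^2 + 3·5 + 2; sub 6 for 5: 3·6^3 + 3·6^2 + 3·6 + 2; = 776; G_4 = 776−1 = 775
step 4: 775 = 3·6^3 + 3·6^2 + 3·6 + 1; sub 7 for 6: 3·7^3 + 3·7^2 + 3·7 + 1; = 1198; G_5 = 1198−1 = 1197
step 5: 1197 = 3·7^3 + 3·7^2 + 3·7; sub 8 for 7: 3·8^3 + 3·8^2 + 3·8; = 1752; G_6 = 1752−1 = 1751

554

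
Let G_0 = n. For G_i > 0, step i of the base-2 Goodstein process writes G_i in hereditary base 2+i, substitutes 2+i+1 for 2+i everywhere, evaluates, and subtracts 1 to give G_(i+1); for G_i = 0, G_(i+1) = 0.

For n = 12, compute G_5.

5764910

G_0 = 12. HB_2(12) = 2^(2 + 1) + 2^2. Bump = 108. G_1 = 107.
G_1 = 107. HB_3(107) = 3^(3 + 1) + 2·3^2 + 2·3 + 2. Bump = 1066. G_2 = 1065.
G_2 = 1065. HB_4(1065) = 4^(4 + 1) + 2·4^2 + 2·4 + 1. Bump = 15686. G_3 = 15685.
G_3 = 15685. HB_5(15685) = 5^(5 + 1) + 2·5^2 + 2·5. Bump = 280020. G_4 = 280019.
G_4 = 280019. HB_6(280019) = 6^(6 + 1) + 2·6^2 + 6 + 5. Bump = 5764911. G_5 = 5764910.
G_5 = 5764910. HB_7(5764910) = 7^(7 + 1) + 2·7^2 + 7 + 4. Bump = 134217868. G_6 = 134217867.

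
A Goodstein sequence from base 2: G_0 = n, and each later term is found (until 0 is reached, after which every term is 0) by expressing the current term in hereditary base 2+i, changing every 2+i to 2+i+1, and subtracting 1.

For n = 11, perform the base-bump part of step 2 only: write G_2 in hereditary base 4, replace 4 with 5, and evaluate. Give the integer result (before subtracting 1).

(0) 11|_2 = 2^(2 + 1) + 2 + 1 ↦ 3^(3 + 1) + 3 + 1|_3 = 85 ⇒ 84
(1) 84|_3 = 3^(3 + 1) + 3 ↦ 4^(4 + 1) + 4|_4 = 1028 ⇒ 1027
(2) 1027|_4 = 4^(4 + 1) + 3 ↦ 5^(5 + 1) + 3|_5 = 15628 ⇒ 15627

15628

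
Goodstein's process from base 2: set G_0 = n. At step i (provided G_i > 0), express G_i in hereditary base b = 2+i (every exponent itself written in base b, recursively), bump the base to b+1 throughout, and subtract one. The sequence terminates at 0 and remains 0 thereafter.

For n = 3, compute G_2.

[0] 3 ≡ 2 + 1 (base 2). Lift 3: 4. −1: 3.
[1] 3 ≡ 3 (base 3). Lift 4: 4. −1: 3.
[2] 3 ≡ 3 (base 4). Lift 5: 3. −1: 2.

3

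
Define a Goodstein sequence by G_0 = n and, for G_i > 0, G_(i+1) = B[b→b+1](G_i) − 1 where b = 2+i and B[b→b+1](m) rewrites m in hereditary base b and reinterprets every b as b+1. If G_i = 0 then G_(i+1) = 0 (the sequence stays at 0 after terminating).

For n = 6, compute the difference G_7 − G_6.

144904

G_0=6  [base 2] 2^2 + 2  →[2↦3]→  3^3 + 3 = 30  −1 ⇒ G_1=29
G_1=29  [base 3] 3^3 + 2  →[3↦4]→  4^4 + 2 = 258  −1 ⇒ G_2=257
G_2=257  [base 4] 4^4 + 1  →[4↦5]→  5^5 + 1 = 3126  −1 ⇒ G_3=3125
G_3=3125  [base 5] 5^5  →[5↦6]→  6^6 = 46656  −1 ⇒ G_4=46655
G_4=46655  [base 6] 5·6^5 + 5·6^4 + 5·6^3 + 5·6^2 + 5·6 + 5  →[6↦7]→  5·7^5 + 5·7^4 + 5·7^3 + 5·7^2 + 5·7 + 5 = 98040  −1 ⇒ G_5=98039
G_5=98039  [base 7] 5·7^5 + 5·7^4 + 5·7^3 + 5·7^2 + 5·7 + 4  →[7↦8]→  5·8^5 + 5·8^4 + 5·8^3 + 5·8^2 + 5·8 + 4 = 187244  −1 ⇒ G_6=187243
G_6=187243  [base 8] 5·8^5 + 5·8^4 + 5·8^3 + 5·8^2 + 5·8 + 3  →[8↦9]→  5·9^5 + 5·9^4 + 5·9^3 + 5·9^2 + 5·9 + 3 = 332148  −1 ⇒ G_7=332147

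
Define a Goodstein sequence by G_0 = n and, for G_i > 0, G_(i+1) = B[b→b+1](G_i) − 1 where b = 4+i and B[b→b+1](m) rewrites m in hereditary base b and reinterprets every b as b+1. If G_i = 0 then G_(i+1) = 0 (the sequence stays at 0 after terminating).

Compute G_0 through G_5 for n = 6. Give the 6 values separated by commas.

6, 6, 6, 6, 5, 4

base 4: 6 = 4 + 2; at 5: 5 + 2 = 7; next = 6
base 5: 6 = 5 + 1; at 6: 6 + 1 = 7; next = 6
base 6: 6 = 6; at 7: 7 = 7; next = 6
base 7: 6 = 6; at 8: 6 = 6; next = 5
base 8: 5 = 5; at 9: 5 = 5; next = 4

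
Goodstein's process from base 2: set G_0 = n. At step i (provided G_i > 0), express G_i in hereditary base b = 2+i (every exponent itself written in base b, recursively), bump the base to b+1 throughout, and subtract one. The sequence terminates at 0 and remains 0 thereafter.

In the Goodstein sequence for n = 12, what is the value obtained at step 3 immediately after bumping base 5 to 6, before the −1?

base 2: 12 = 2^(2 + 1) + 2^2; at 3: 3^(3 + 1) + 3^3 = 108; next = 107
base 3: 107 = 3^(3 + 1) + 2·3^2 + 2·3 + 2; at 4: 4^(4 + 1) + 2·4^2 + 2·4 + 2 = 1066; next = 1065
base 4: 1065 = 4^(4 + 1) + 2·4^2 + 2·4 + 1; at 5: 5^(5 + 1) + 2·5^2 + 2·5 + 1 = 15686; next = 15685
base 5: 15685 = 5^(5 + 1) + 2·5^2 + 2·5; at 6: 6^(6 + 1) + 2·6^2 + 2·6 = 280020; next = 280019

280020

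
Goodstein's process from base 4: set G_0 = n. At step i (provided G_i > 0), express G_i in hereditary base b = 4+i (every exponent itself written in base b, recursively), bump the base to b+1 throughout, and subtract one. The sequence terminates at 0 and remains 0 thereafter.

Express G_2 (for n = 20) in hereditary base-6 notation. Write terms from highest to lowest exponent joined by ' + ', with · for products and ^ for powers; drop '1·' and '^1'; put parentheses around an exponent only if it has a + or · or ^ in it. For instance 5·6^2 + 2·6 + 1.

(0) 20|_4 = 4^2 + 4 ↦ 5^2 + 5|_5 = 30 ⇒ 29
(1) 29|_5 = 5^2 + 4 ↦ 6^2 + 4|_6 = 40 ⇒ 39

6^2 + 3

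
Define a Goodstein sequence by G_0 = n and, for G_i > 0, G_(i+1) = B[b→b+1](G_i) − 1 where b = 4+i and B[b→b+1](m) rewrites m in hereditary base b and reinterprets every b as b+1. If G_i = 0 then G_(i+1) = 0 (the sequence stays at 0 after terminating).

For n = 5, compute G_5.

2

5 —HB4→ 4 + 1 —bump→ 5 + 1 = 6 —(−1)→ 5
5 —HB5→ 5 —bump→ 6 = 6 —(−1)→ 5
5 —HB6→ 5 —bump→ 5 = 5 —(−1)→ 4
4 —HB7→ 4 —bump→ 4 = 4 —(−1)→ 3
3 —HB8→ 3 —bump→ 3 = 3 —(−1)→ 2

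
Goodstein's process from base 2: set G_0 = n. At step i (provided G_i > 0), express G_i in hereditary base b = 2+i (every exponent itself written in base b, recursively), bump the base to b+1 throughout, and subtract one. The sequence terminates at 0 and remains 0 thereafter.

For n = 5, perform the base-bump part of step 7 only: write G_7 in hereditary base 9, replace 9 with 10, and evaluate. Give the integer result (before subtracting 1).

i=0: 5 = 2^2 + 1 (b=2); 2→3: 3^3 + 1 = 28; 28−1 = 27
i=1: 27 = 3^3 (b=3); 3→4: 4^4 = 256; 256−1 = 255
i=2: 255 = 3·4^3 + 3·4^2 + 3·4 + 3 (b=4); 4→5: 3·5^3 + 3·5^2 + 3·5 + 3 = 468; 468−1 = 467
i=3: 467 = 3·5^3 + 3·5^2 + 3·5 + 2 (b=5); 5→6: 3·6^3 + 3·6^2 + 3·6 + 2 = 776; 776−1 = 775
i=4: 775 = 3·6^3 + 3·6^2 + 3·6 + 1 (b=6); 6→7: 3·7^3 + 3·7^2 + 3·7 + 1 = 1198; 1198−1 = 1197
i=5: 1197 = 3·7^3 + 3·7^2 + 3·7 (b=7); 7→8: 3·8^3 + 3·8^2 + 3·8 = 1752; 1752−1 = 1751
i=6: 1751 = 3·8^3 + 3·8^2 + 2·8 + 7 (b=8); 8→9: 3·9^3 + 3·9^2 + 2·9 + 7 = 2455; 2455−1 = 2454
i=7: 2454 = 3·9^3 + 3·9^2 + 2·9 + 6 (b=9); 9→10: 3·10^3 + 3·10^2 + 2·10 + 6 = 3326; 3326−1 = 3325

3326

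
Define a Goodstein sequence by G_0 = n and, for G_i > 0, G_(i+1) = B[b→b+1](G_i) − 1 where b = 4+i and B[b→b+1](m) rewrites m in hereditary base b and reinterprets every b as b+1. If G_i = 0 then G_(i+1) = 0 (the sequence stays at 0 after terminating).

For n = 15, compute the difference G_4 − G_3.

[0] 15 ≡ 3·4 + 3 (base 4). Lift 5: 18. −1: 17.
[1] 17 ≡ 3·5 + 2 (base 5). Lift 6: 20. −1: 19.
[2] 19 ≡ 3·6 + 1 (base 6). Lift 7: 22. −1: 21.
[3] 21 ≡ 3·7 (base 7). Lift 8: 24. −1: 23.

2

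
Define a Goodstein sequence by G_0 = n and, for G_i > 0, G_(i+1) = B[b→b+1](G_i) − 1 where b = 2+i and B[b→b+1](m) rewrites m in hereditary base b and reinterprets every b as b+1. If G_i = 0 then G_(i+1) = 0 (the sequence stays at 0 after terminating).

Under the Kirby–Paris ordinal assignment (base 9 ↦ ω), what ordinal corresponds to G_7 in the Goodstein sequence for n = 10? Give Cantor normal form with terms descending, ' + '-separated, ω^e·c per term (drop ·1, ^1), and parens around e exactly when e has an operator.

step 0: 10 = 2^(2 + 1) + 2; sub 3 for 2: 3^(3 + 1) + 3; = 84; G_1 = 84−1 = 83
step 1: 83 = 3^(3 + 1) + 2; sub 4 for 3: 4^(4 + 1) + 2; = 1026; G_2 = 1026−1 = 1025
step 2: 1025 = 4^(4 + 1) + 1; sub 5 for 4: 5^(5 + 1) + 1; = 15626; G_3 = 15626−1 = 15625
step 3: 15625 = 5^(5 + 1); sub 6 for 5: 6^(6 + 1); = 279936; G_4 = 279936−1 = 279935
step 4: 279935 = 5·6^6 + 5·6^5 + 5·6^4 + 5·6^3 + 5·6^2 + 5·6 + 5; sub 7 for 6: 5·7^7 + 5·7^5 + 5·7^4 + 5·7^3 + 5·7^2 + 5·7 + 5; = 4215755; G_5 = 4215755−1 = 4215754
step 5: 4215754 = 5·7^7 + 5·7^5 + 5·7^4 + 5·7^3 + 5·7^2 + 5·7 + 4; sub 8 for 7: 5·8^8 + 5·8^5 + 5·8^4 + 5·8^3 + 5·8^2 + 5·8 + 4; = 84073324; G_6 = 84073324−1 = 84073323
step 6: 84073323 = 5·8^8 + 5·8^5 + 5·8^4 + 5·8^3 + 5·8^2 + 5·8 + 3; sub 9 for 8: 5·9^9 + 5·9^5 + 5·9^4 + 5·9^3 + 5·9^2 + 5·9 + 3; = 1937434593; G_7 = 1937434593−1 = 1937434592
step 7: 1937434592 = 5·9^9 + 5·9^5 + 5·9^4 + 5·9^3 + 5·9^2 + 5·9 + 2; sub 10 for 9: 5·10^10 + 5·10^5 + 5·10^4 + 5·10^3 + 5·10^2 + 5·10 + 2; = 50000555552; G_8 = 50000555552−1 = 50000555551

ω^ω·5 + ω^5·5 + ω^4·5 + ω^3·5 + ω^2·5 + ω·5 + 2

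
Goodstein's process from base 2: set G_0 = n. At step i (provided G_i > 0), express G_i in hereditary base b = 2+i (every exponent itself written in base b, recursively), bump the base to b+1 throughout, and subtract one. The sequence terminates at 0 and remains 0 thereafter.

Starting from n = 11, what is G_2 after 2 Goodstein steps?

step 0: 11 = 2^(2 + 1) + 2 + 1; sub 3 for 2: 3^(3 + 1) + 3 + 1; = 85; G_1 = 85−1 = 84
step 1: 84 = 3^(3 + 1) + 3; sub 4 for 3: 4^(4 + 1) + 4; = 1028; G_2 = 1028−1 = 1027
step 2: 1027 = 4^(4 + 1) + 3; sub 5 for 4: 5^(5 + 1) + 3; = 15628; G_3 = 15628−1 = 15627

1027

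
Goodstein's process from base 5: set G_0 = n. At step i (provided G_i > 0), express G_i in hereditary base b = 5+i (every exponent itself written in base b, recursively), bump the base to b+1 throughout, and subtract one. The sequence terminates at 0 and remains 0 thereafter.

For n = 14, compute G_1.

15

(0) 14|_5 = 2·5 + 4 ↦ 2·6 + 4|_6 = 16 ⇒ 15
(1) 15|_6 = 2·6 + 3 ↦ 2·7 + 3|_7 = 17 ⇒ 16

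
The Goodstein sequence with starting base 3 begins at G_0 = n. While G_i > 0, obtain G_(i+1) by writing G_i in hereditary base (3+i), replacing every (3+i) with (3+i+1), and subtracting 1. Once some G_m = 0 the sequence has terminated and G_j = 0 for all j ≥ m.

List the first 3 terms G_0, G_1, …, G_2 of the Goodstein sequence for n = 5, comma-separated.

i=0: 5 = 3 + 2 (b=3); 3→4: 4 + 2 = 6; 6−1 = 5
i=1: 5 = 4 + 1 (b=4); 4→5: 5 + 1 = 6; 6−1 = 5

5, 5, 5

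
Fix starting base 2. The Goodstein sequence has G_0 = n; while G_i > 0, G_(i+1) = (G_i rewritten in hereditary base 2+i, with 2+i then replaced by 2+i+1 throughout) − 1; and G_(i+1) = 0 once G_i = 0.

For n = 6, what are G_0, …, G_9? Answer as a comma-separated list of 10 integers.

step 0: 6 = 2^2 + 2; sub 3 for 2: 3^3 + 3; = 30; G_1 = 30−1 = 29
step 1: 29 = 3^3 + 2; sub 4 for 3: 4^4 + 2; = 258; G_2 = 258−1 = 257
step 2: 257 = 4^4 + 1; sub 5 for 4: 5^5 + 1; = 3126; G_3 = 3126−1 = 3125
step 3: 3125 = 5^5; sub 6 for 5: 6^6; = 46656; G_4 = 46656−1 = 46655
step 4: 46655 = 5·6^5 + 5·6^4 + 5·6^3 + 5·6^2 + 5·6 + 5; sub 7 for 6: 5·7^5 + 5·7^4 + 5·7^3 + 5·7^2 + 5·7 + 5; = 98040; G_5 = 98040−1 = 98039
step 5: 98039 = 5·7^5 + 5·7^4 + 5·7^3 + 5·7^2 + 5·7 + 4; sub 8 for 7: 5·8^5 + 5·8^4 + 5·8^3 + 5·8^2 + 5·8 + 4; = 187244; G_6 = 187244−1 = 187243
step 6: 187243 = 5·8^5 + 5·8^4 + 5·8^3 + 5·8^2 + 5·8 + 3; sub 9 for 8: 5·9^5 + 5·9^4 + 5·9^3 + 5·9^2 + 5·9 + 3; = 332148; G_7 = 332148−1 = 332147
step 7: 332147 = 5·9^5 + 5·9^4 + 5·9^3 + 5·9^2 + 5·9 + 2; sub 10 for 9: 5·10^5 + 5·10^4 + 5·10^3 + 5·10^2 + 5·10 + 2; = 555552; G_8 = 555552−1 = 555551
step 8: 555551 = 5·10^5 + 5·10^4 + 5·10^3 + 5·10^2 + 5·10 + 1; sub 11 for 10: 5·11^5 + 5·11^4 + 5·11^3 + 5·11^2 + 5·11 + 1; = 885776; G_9 = 885776−1 = 885775

6, 29, 257, 3125, 46655, 98039, 187243, 332147, 555551, 885775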